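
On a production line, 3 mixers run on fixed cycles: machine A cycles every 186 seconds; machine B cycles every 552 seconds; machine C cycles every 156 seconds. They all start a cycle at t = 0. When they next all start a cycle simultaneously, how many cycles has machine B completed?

They are all back at their starting positions together after one LCM of the periods.
186 = 2 × 3 × 31
552 = 2^3 × 3 × 23
156 = 2^2 × 3 × 13
LCM(186, 552, 156) = 2^3 × 3 × 13 × 23 × 31 = 222456.
Cycles for period 552: 222456 / 552 = 403.

403 cycles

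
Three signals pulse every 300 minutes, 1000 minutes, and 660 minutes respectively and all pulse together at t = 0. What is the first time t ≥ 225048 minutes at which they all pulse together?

Joint pulses occur at multiples of LCM(300, 1000, 660).
300 = 2^2 × 3 × 5^2
1000 = 2^3 × 5^3
660 = 2^2 × 3 × 5 × 11
LCM(300, 1000, 660) = 2^3 × 3 × 5^3 × 11 = 33000.
Smallest multiple of 33000 that is ≥ 225048: ⌈225048/33000⌉ × 33000 = 7 × 33000 = 231000.

231000 minutes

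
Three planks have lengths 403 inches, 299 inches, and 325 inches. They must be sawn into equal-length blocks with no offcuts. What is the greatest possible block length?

13 inches

The block length must divide every plank, so the greatest is gcd(403, 299, 325).
403 = 13 × 31
299 = 13 × 23
325 = 5^2 × 13
gcd(403, 299, 325) = 13.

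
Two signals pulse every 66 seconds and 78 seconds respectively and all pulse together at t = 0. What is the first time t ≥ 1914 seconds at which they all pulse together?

2574 seconds

Joint pulses occur at multiples of LCM(66, 78).
66 = 2 × 3 × 11
78 = 2 × 3 × 13
LCM(66, 78) = 2 × 3 × 11 × 13 = 858.
Smallest multiple of 858 that is ≥ 1914: ⌈1914/858⌉ × 858 = 3 × 858 = 2574.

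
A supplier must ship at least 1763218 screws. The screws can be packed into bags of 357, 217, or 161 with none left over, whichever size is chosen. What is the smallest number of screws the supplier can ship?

1781787

The number of screws must be a common multiple of 357, 217, and 161, so a multiple of their LCM.
357 = 3 × 7 × 17
217 = 7 × 31
161 = 7 × 23
LCM(357, 217, 161) = 3 × 7 × 17 × 23 × 31 = 254541.
Smallest multiple of 254541 that is ≥ 1763218: ⌈1763218/254541⌉ × 254541 = 7 × 254541 = 1781787.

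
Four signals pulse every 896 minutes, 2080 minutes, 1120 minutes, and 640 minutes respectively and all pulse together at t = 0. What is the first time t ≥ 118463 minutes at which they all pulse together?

174720 minutes

Joint pulses occur at multiples of LCM(896, 2080, 1120, 640).
896 = 2^7 × 7
2080 = 2^5 × 5 × 13
1120 = 2^5 × 5 × 7
640 = 2^7 × 5
LCM(896, 2080, 1120, 640) = 2^7 × 5 × 7 × 13 = 58240.
Smallest multiple of 58240 that is ≥ 118463: ⌈118463/58240⌉ × 58240 = 3 × 58240 = 174720.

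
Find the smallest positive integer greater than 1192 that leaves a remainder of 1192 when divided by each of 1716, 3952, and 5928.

131608

N − 1192 must be a common multiple of 1716, 3952, and 5928.
1716 = 2^2 × 3 × 11 × 13
3952 = 2^4 × 13 × 19
5928 = 2^3 × 3 × 13 × 19
LCM(1716, 3952, 5928) = 2^4 × 3 × 11 × 13 × 19 = 130416.
Smallest N > 1192 is LCM + 1192 = 130416 + 1192 = 131608.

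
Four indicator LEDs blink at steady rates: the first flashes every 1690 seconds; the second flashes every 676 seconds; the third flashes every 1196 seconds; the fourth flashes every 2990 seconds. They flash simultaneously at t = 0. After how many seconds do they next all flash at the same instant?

We need the least common multiple of the intervals.
1690 = 2 × 5 × 13^2
676 = 2^2 × 13^2
1196 = 2^2 × 13 × 23
2990 = 2 × 5 × 13 × 23
LCM(1690, 676, 1196, 2990) = 2^2 × 5 × 13^2 × 23 = 77740.

77740 seconds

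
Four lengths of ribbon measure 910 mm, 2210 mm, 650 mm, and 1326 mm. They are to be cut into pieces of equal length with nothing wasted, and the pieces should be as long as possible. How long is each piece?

The greatest length dividing all of 910, 2210, 650, and 1326 is their gcd.
910 = 2 × 5 × 7 × 13
2210 = 2 × 5 × 13 × 17
650 = 2 × 5^2 × 13
1326 = 2 × 3 × 13 × 17
gcd(910, 2210, 650, 1326) = 2 × 13 = 26.

26 mm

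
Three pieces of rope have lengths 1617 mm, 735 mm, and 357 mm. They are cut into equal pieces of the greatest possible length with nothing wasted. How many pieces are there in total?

Piece length = gcd(1617, 735, 357).
1617 = 3 × 7^2 × 11
735 = 3 × 5 × 7^2
357 = 3 × 7 × 17
gcd(1617, 735, 357) = 3 × 7 = 21.
Total pieces = 1617/21 + 735/21 + 357/21 = 77 + 35 + 17 = 129.

129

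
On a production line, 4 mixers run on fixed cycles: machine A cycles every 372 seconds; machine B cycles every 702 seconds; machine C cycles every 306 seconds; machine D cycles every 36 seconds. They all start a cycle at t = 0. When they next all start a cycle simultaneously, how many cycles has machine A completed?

The first common completion time is the LCM of the periods.
372 = 2^2 × 3 × 31
702 = 2 × 3^3 × 13
306 = 2 × 3^2 × 17
36 = 2^2 × 3^2
LCM(372, 702, 306, 36) = 2^2 × 3^3 × 13 × 17 × 31 = 739908.
Cycles for period 372: 739908 / 372 = 1989.

1989 cycles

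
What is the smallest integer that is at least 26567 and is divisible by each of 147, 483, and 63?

30429

The integer must be a common multiple of 147, 483, and 63, so a multiple of their LCM.
147 = 3 × 7^2
483 = 3 × 7 × 23
63 = 3^2 × 7
LCM(147, 483, 63) = 3^2 × 7^2 × 23 = 10143.
Smallest multiple of 10143 that is ≥ 26567: ⌈26567/10143⌉ × 10143 = 3 × 10143 = 30429.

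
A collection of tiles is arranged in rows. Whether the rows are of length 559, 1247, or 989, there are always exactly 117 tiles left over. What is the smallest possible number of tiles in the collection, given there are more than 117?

372970

N − 117 must be a common multiple of 559, 1247, and 989.
559 = 13 × 43
1247 = 29 × 43
989 = 23 × 43
LCM(559, 1247, 989) = 13 × 23 × 29 × 43 = 372853.
Smallest N > 117 is LCM + 117 = 372853 + 117 = 372970.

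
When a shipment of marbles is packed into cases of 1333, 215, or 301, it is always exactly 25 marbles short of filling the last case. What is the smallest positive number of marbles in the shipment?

Being 25 short of a full case of size k means N ≡ −25 (mod k), i.e. N + 25 is a multiple of each size.
1333 = 31 × 43
215 = 5 × 43
301 = 7 × 43
LCM(1333, 215, 301) = 5 × 7 × 31 × 43 = 46655.
Smallest positive N is 46655 − 25 = 46630.

46630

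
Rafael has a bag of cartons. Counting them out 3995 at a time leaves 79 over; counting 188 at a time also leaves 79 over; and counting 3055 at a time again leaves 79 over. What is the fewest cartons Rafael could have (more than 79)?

207819

N − 79 must be a common multiple of 3995, 188, and 3055.
3995 = 5 × 17 × 47
188 = 2^2 × 47
3055 = 5 × 13 × 47
LCM(3995, 188, 3055) = 2^2 × 5 × 13 × 17 × 47 = 207740.
Smallest N > 79 is LCM + 79 = 207740 + 79 = 207819.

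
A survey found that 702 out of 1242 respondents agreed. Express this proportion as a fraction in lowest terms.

13/23

702 = 2 × 3^3 × 13
1242 = 2 × 3^3 × 23
gcd(702, 1242) = 2 × 3^3 = 54.
Divide numerator and denominator by 54: 702/1242 = 13/23.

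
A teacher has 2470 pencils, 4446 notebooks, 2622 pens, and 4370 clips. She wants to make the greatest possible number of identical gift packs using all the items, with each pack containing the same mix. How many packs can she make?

38 packs

The pack count must divide each quantity, so the greatest is gcd(2470, 4446, 2622, 4370).
2470 = 2 × 5 × 13 × 19
4446 = 2 × 3^2 × 13 × 19
2622 = 2 × 3 × 19 × 23
4370 = 2 × 5 × 19 × 23
gcd(2470, 4446, 2622, 4370) = 2 × 19 = 38.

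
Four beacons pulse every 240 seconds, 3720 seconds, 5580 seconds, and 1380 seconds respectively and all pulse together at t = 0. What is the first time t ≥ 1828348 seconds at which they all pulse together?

2053440 seconds

Joint pulses occur at multiples of LCM(240, 3720, 5580, 1380).
240 = 2^4 × 3 × 5
3720 = 2^3 × 3 × 5 × 31
5580 = 2^2 × 3^2 × 5 × 31
1380 = 2^2 × 3 × 5 × 23
LCM(240, 3720, 5580, 1380) = 2^4 × 3^2 × 5 × 23 × 31 = 513360.
Smallest multiple of 513360 that is ≥ 1828348: ⌈1828348/513360⌉ × 513360 = 4 × 513360 = 2053440.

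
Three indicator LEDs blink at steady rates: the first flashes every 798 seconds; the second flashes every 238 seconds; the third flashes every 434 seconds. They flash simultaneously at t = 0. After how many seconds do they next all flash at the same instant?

We need the least common multiple of the intervals.
798 = 2 × 3 × 7 × 19
238 = 2 × 7 × 17
434 = 2 × 7 × 31
LCM(798, 238, 434) = 2 × 3 × 7 × 17 × 19 × 31 = 420546.

420546 seconds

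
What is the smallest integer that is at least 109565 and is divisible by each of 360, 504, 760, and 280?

The integer must be a common multiple of 360, 504, 760, and 280, so a multiple of their LCM.
360 = 2^3 × 3^2 × 5
504 = 2^3 × 3^2 × 7
760 = 2^3 × 5 × 19
280 = 2^3 × 5 × 7
LCM(360, 504, 760, 280) = 2^3 × 3^2 × 5 × 7 × 19 = 47880.
Smallest multiple of 47880 that is ≥ 109565: ⌈109565/47880⌉ × 47880 = 3 × 47880 = 143640.

143640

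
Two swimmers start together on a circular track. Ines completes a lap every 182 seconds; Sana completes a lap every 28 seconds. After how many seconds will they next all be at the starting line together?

They coincide at every common multiple of the periods; the first is the LCM.
182 = 2 × 7 × 13
28 = 2^2 × 7
LCM(182, 28) = 2^2 × 7 × 13 = 364.

364 seconds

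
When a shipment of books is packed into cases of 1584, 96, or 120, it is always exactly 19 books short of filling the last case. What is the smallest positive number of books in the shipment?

15821

Being 19 short of a full case of size k means N ≡ −19 (mod k), i.e. N + 19 is a multiple of each size.
1584 = 2^4 × 3^2 × 11
96 = 2^5 × 3
120 = 2^3 × 3 × 5
LCM(1584, 96, 120) = 2^5 × 3^2 × 5 × 11 = 15840.
Smallest positive N is 15840 − 19 = 15821.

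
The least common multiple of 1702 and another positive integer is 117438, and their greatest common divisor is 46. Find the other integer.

3174

gcd × lcm = product of the two integers, so the other integer is (46 × 117438) / 1702 = 3174.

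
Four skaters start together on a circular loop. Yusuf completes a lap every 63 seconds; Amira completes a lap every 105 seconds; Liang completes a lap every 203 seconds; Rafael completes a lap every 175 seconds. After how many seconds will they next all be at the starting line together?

45675 seconds

The first simultaneous occurrence is after LCM of the individual periods.
63 = 3^2 × 7
105 = 3 × 5 × 7
203 = 7 × 29
175 = 5^2 × 7
LCM(63, 105, 203, 175) = 3^2 × 5^2 × 7 × 29 = 45675.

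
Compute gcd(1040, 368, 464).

1040 = 2^4 × 5 × 13
368 = 2^4 × 23
464 = 2^4 × 29
gcd(1040, 368, 464) = 2^4 = 16.

16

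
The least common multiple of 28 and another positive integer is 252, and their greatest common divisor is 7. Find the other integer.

gcd × lcm = product of the two integers, so the other integer is (7 × 252) / 28 = 63.

63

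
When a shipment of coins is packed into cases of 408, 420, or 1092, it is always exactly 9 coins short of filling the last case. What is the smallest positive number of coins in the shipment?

185631

Being 9 short of a full case of size k means N ≡ −9 (mod k), i.e. N + 9 is a multiple of each size.
408 = 2^3 × 3 × 17
420 = 2^2 × 3 × 5 × 7
1092 = 2^2 × 3 × 7 × 13
LCM(408, 420, 1092) = 2^3 × 3 × 5 × 7 × 13 × 17 = 185640.
Smallest positive N is 185640 − 9 = 185631.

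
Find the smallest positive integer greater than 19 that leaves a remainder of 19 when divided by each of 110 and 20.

239

N − 19 must be a common multiple of 110 and 20.
110 = 2 × 5 × 11
20 = 2^2 × 5
LCM(110, 20) = 2^2 × 5 × 11 = 220.
Smallest N > 19 is LCM + 19 = 220 + 19 = 239.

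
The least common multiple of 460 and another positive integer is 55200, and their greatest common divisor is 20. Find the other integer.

gcd × lcm = product of the two integers, so the other integer is (20 × 55200) / 460 = 2400.

2400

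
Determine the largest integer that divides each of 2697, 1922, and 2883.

31

2697 = 3 × 29 × 31
1922 = 2 × 31^2
2883 = 3 × 31^2
gcd(2697, 1922, 2883) = 31.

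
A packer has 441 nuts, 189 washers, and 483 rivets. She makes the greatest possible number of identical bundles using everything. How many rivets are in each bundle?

Number of bundles = gcd(441, 189, 483).
441 = 3^2 × 7^2
189 = 3^3 × 7
483 = 3 × 7 × 23
gcd(441, 189, 483) = 3 × 7 = 21.
rivets per bundle = 483 / 21 = 23.

23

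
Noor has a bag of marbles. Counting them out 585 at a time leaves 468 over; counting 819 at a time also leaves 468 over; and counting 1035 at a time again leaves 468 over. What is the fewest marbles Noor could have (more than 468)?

N − 468 must be a common multiple of 585, 819, and 1035.
585 = 3^2 × 5 × 13
819 = 3^2 × 7 × 13
1035 = 3^2 × 5 × 23
LCM(585, 819, 1035) = 3^2 × 5 × 7 × 13 × 23 = 94185.
Smallest N > 468 is LCM + 468 = 94185 + 468 = 94653.

94653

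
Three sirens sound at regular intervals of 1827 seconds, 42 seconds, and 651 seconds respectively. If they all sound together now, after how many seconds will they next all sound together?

The first simultaneous occurrence is after LCM of the individual periods.
1827 = 3^2 × 7 × 29
42 = 2 × 3 × 7
651 = 3 × 7 × 31
LCM(1827, 42, 651) = 2 × 3^2 × 7 × 29 × 31 = 113274.

113274 seconds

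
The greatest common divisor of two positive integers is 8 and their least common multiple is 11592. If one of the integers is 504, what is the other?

184

For two integers, gcd × lcm = product, so the other is (8 × 11592) / 504 = 92736 / 504 = 184.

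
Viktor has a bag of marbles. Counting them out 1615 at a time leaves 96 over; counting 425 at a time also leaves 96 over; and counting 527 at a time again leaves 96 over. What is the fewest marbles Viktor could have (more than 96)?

250421

N − 96 must be a common multiple of 1615, 425, and 527.
1615 = 5 × 17 × 19
425 = 5^2 × 17
527 = 17 × 31
LCM(1615, 425, 527) = 5^2 × 17 × 19 × 31 = 250325.
Smallest N > 96 is LCM + 96 = 250325 + 96 = 250421.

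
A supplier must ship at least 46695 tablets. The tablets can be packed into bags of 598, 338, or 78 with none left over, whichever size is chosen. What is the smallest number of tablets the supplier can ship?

69966

The number of tablets must be a common multiple of 598, 338, and 78, so a multiple of their LCM.
598 = 2 × 13 × 23
338 = 2 × 13^2
78 = 2 × 3 × 13
LCM(598, 338, 78) = 2 × 3 × 13^2 × 23 = 23322.
Smallest multiple of 23322 that is ≥ 46695: ⌈46695/23322⌉ × 23322 = 3 × 23322 = 69966.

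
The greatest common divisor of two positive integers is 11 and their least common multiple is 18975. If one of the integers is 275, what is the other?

For two integers, gcd × lcm = product, so the other is (11 × 18975) / 275 = 208725 / 275 = 759.

759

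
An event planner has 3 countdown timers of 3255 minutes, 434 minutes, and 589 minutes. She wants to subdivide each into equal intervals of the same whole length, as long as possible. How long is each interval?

The interval must divide each timer length; the longest such is the gcd.
3255 = 3 × 5 × 7 × 31
434 = 2 × 7 × 31
589 = 19 × 31
gcd(3255, 434, 589) = 31.

31 minutes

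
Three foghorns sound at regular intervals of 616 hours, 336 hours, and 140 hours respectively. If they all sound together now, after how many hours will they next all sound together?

18480 hours

They coincide at every common multiple of the periods; the first is the LCM.
616 = 2^3 × 7 × 11
336 = 2^4 × 3 × 7
140 = 2^2 × 5 × 7
LCM(616, 336, 140) = 2^4 × 3 × 5 × 7 × 11 = 18480.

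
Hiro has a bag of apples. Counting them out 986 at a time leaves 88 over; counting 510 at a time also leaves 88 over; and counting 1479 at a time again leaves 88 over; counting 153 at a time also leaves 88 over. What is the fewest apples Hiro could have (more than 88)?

44458

N − 88 must be a common multiple of 986, 510, 1479, and 153.
986 = 2 × 17 × 29
510 = 2 × 3 × 5 × 17
1479 = 3 × 17 × 29
153 = 3^2 × 17
LCM(986, 510, 1479, 153) = 2 × 3^2 × 5 × 17 × 29 = 44370.
Smallest N > 88 is LCM + 88 = 44370 + 88 = 44458.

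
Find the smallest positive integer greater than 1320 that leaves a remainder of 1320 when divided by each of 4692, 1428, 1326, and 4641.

428292

N − 1320 must be a common multiple of 4692, 1428, 1326, and 4641.
4692 = 2^2 × 3 × 17 × 23
1428 = 2^2 × 3 × 7 × 17
1326 = 2 × 3 × 13 × 17
4641 = 3 × 7 × 13 × 17
LCM(4692, 1428, 1326, 4641) = 2^2 × 3 × 7 × 13 × 17 × 23 = 426972.
Smallest N > 1320 is LCM + 1320 = 426972 + 1320 = 428292.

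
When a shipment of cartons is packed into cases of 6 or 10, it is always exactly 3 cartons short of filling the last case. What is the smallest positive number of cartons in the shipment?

27

Being 3 short of a full case of size k means N ≡ −3 (mod k), i.e. N + 3 is a multiple of each size.
6 = 2 × 3
10 = 2 × 5
LCM(6, 10) = 2 × 3 × 5 = 30.
Smallest positive N is 30 − 3 = 27.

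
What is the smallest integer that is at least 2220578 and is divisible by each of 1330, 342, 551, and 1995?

The integer must be a common multiple of 1330, 342, 551, and 1995, so a multiple of their LCM.
1330 = 2 × 5 × 7 × 19
342 = 2 × 3^2 × 19
551 = 19 × 29
1995 = 3 × 5 × 7 × 19
LCM(1330, 342, 551, 1995) = 2 × 3^2 × 5 × 7 × 19 × 29 = 347130.
Smallest multiple of 347130 that is ≥ 2220578: ⌈2220578/347130⌉ × 347130 = 7 × 347130 = 2429910.

2429910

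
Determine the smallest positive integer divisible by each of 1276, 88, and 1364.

79112

1276 = 2^2 × 11 × 29
88 = 2^3 × 11
1364 = 2^2 × 11 × 31
LCM(1276, 88, 1364) = 2^3 × 11 × 29 × 31 = 79112.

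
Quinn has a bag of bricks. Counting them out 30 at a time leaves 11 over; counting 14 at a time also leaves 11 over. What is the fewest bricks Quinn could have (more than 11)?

221

N − 11 must be a common multiple of 30 and 14.
30 = 2 × 3 × 5
14 = 2 × 7
LCM(30, 14) = 2 × 3 × 5 × 7 = 210.
Smallest N > 11 is LCM + 11 = 210 + 11 = 221.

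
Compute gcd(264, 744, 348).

12

264 = 2^3 × 3 × 11
744 = 2^3 × 3 × 31
348 = 2^2 × 3 × 29
gcd(264, 744, 348) = 2^2 × 3 = 12.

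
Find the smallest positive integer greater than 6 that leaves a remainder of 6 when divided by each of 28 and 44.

314

N − 6 must be a common multiple of 28 and 44.
28 = 2^2 × 7
44 = 2^2 × 11
LCM(28, 44) = 2^2 × 7 × 11 = 308.
Smallest N > 6 is LCM + 6 = 308 + 6 = 314.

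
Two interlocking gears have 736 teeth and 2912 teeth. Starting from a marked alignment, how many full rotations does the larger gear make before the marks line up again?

23 rotations

They are all back at their starting positions together after one LCM of the periods.
736 = 2^5 × 23
2912 = 2^5 × 7 × 13
LCM(736, 2912) = 2^5 × 7 × 13 × 23 = 66976.
Rotations for period 2912: 66976 / 2912 = 23.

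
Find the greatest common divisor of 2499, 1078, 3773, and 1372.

2499 = 3 × 7^2 × 17
1078 = 2 × 7^2 × 11
3773 = 7^3 × 11
1372 = 2^2 × 7^3
gcd(2499, 1078, 3773, 1372) = 7^2 = 49.

49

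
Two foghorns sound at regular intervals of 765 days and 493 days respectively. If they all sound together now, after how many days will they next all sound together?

The first simultaneous occurrence is after LCM of the individual periods.
765 = 3^2 × 5 × 17
493 = 17 × 29
LCM(765, 493) = 3^2 × 5 × 17 × 29 = 22185.

22185 days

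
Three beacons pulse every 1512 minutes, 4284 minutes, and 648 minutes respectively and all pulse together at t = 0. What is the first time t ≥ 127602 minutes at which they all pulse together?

Joint pulses occur at multiples of LCM(1512, 4284, 648).
1512 = 2^3 × 3^3 × 7
4284 = 2^2 × 3^2 × 7 × 17
648 = 2^3 × 3^4
LCM(1512, 4284, 648) = 2^3 × 3^4 × 7 × 17 = 77112.
Smallest multiple of 77112 that is ≥ 127602: ⌈127602/77112⌉ × 77112 = 2 × 77112 = 154224.

154224 minutes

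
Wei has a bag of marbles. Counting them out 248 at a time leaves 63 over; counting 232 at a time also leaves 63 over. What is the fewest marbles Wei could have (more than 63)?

N − 63 must be a common multiple of 248 and 232.
248 = 2^3 × 31
232 = 2^3 × 29
LCM(248, 232) = 2^3 × 29 × 31 = 7192.
Smallest N > 63 is LCM + 63 = 7192 + 63 = 7255.

7255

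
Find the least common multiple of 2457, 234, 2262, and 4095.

2457 = 3^3 × 7 × 13
234 = 2 × 3^2 × 13
2262 = 2 × 3 × 13 × 29
4095 = 3^2 × 5 × 7 × 13
LCM(2457, 234, 2262, 4095) = 2 × 3^3 × 5 × 7 × 13 × 29 = 712530.

712530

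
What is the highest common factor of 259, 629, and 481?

37

259 = 7 × 37
629 = 17 × 37
481 = 13 × 37
gcd(259, 629, 481) = 37.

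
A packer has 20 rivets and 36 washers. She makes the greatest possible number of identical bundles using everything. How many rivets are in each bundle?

5

Number of bundles = gcd(20, 36).
20 = 2^2 × 5
36 = 2^2 × 3^2
gcd(20, 36) = 2^2 = 4.
rivets per bundle = 20 / 4 = 5.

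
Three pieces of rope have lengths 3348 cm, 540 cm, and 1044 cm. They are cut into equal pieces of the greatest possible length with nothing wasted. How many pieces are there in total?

Piece length = gcd(3348, 540, 1044).
3348 = 2^2 × 3^3 × 31
540 = 2^2 × 3^3 × 5
1044 = 2^2 × 3^2 × 29
gcd(3348, 540, 1044) = 2^2 × 3^2 = 36.
Total pieces = 3348/36 + 540/36 + 1044/36 = 93 + 15 + 29 = 137.

137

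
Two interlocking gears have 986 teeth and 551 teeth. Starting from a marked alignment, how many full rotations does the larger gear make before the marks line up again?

19 rotations

They are all back at their starting positions together after one LCM of the periods.
986 = 2 × 17 × 29
551 = 19 × 29
LCM(986, 551) = 2 × 17 × 19 × 29 = 18734.
Rotations for period 986: 18734 / 986 = 19.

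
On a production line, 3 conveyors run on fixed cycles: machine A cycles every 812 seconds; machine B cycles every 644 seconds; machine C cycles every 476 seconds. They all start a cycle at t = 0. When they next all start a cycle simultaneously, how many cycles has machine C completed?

667 cycles

They are all back at their starting positions together after one LCM of the periods.
812 = 2^2 × 7 × 29
644 = 2^2 × 7 × 23
476 = 2^2 × 7 × 17
LCM(812, 644, 476) = 2^2 × 7 × 17 × 23 × 29 = 317492.
Cycles for period 476: 317492 / 476 = 667.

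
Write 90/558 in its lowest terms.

5/31

90 = 2 × 3^2 × 5
558 = 2 × 3^2 × 31
gcd(90, 558) = 2 × 3^2 = 18.
Divide numerator and denominator by 18: 90/558 = 5/31.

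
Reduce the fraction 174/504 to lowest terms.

174 = 2 × 3 × 29
504 = 2^3 × 3^2 × 7
gcd(174, 504) = 2 × 3 = 6.
Divide numerator and denominator by 6: 174/504 = 29/84.

29/84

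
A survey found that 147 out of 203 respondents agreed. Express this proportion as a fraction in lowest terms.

147 = 3 × 7^2
203 = 7 × 29
gcd(147, 203) = 7.
Divide numerator and denominator by 7: 147/203 = 21/29.

21/29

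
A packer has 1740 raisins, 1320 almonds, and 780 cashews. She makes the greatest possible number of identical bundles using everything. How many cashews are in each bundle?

13

Number of bundles = gcd(1740, 1320, 780).
1740 = 2^2 × 3 × 5 × 29
1320 = 2^3 × 3 × 5 × 11
780 = 2^2 × 3 × 5 × 13
gcd(1740, 1320, 780) = 2^2 × 3 × 5 = 60.
cashews per bundle = 780 / 60 = 13.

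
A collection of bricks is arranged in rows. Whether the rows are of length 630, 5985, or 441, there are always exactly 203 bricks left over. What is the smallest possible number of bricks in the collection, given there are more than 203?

N − 203 must be a common multiple of 630, 5985, and 441.
630 = 2 × 3^2 × 5 × 7
5985 = 3^2 × 5 × 7 × 19
441 = 3^2 × 7^2
LCM(630, 5985, 441) = 2 × 3^2 × 5 × 7^2 × 19 = 83790.
Smallest N > 203 is LCM + 203 = 83790 + 203 = 83993.

83993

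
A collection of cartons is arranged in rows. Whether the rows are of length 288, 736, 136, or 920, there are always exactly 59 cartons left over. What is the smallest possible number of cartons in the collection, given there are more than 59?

N − 59 must be a common multiple of 288, 736, 136, and 920.
288 = 2^5 × 3^2
736 = 2^5 × 23
136 = 2^3 × 17
920 = 2^3 × 5 × 23
LCM(288, 736, 136, 920) = 2^5 × 3^2 × 5 × 17 × 23 = 563040.
Smallest N > 59 is LCM + 59 = 563040 + 59 = 563099.

563099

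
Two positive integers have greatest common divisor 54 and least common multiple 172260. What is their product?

For any two positive integers, gcd × lcm = product = 54 × 172260 = 9302040.

9302040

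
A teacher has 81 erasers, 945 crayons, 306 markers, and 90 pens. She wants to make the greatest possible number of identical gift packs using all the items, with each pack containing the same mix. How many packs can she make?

The pack count must divide each quantity, so the greatest is gcd(81, 945, 306, 90).
81 = 3^4
945 = 3^3 × 5 × 7
306 = 2 × 3^2 × 17
90 = 2 × 3^2 × 5
gcd(81, 945, 306, 90) = 3^2 = 9.

9 packs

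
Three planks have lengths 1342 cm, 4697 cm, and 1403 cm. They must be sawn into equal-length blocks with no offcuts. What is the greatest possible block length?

61 cm

The block length must divide every plank, so the greatest is gcd(1342, 4697, 1403).
1342 = 2 × 11 × 61
4697 = 7 × 11 × 61
1403 = 23 × 61
gcd(1342, 4697, 1403) = 61.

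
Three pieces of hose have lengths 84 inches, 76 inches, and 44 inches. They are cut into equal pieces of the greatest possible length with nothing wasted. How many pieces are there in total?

51

Piece length = gcd(84, 76, 44).
84 = 2^2 × 3 × 7
76 = 2^2 × 19
44 = 2^2 × 11
gcd(84, 76, 44) = 2^2 = 4.
Total pieces = 84/4 + 76/4 + 44/4 = 21 + 19 + 11 = 51.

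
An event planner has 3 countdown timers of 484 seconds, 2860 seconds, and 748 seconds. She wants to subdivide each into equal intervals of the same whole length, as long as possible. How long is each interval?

The interval must divide each timer length; the longest such is the gcd.
484 = 2^2 × 11^2
2860 = 2^2 × 5 × 11 × 13
748 = 2^2 × 11 × 17
gcd(484, 2860, 748) = 2^2 × 11 = 44.

44 seconds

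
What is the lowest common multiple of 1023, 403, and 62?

26598

1023 = 3 × 11 × 31
403 = 13 × 31
62 = 2 × 31
LCM(1023, 403, 62) = 2 × 3 × 11 × 13 × 31 = 26598.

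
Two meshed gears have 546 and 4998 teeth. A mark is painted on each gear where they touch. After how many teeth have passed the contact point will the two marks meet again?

64974 teeth

The first simultaneous occurrence is after LCM of the individual periods.
546 = 2 × 3 × 7 × 13
4998 = 2 × 3 × 7^2 × 17
LCM(546, 4998) = 2 × 3 × 7^2 × 13 × 17 = 64974.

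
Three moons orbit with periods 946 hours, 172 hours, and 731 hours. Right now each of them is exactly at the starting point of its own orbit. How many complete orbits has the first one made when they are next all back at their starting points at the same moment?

34 orbits

The first common completion time is the LCM of the periods.
946 = 2 × 11 × 43
172 = 2^2 × 43
731 = 17 × 43
LCM(946, 172, 731) = 2^2 × 11 × 17 × 43 = 32164.
Orbits for period 946: 32164 / 946 = 34.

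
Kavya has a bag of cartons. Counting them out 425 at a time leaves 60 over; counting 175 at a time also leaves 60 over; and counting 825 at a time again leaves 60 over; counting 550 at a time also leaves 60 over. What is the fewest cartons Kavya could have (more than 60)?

N − 60 must be a common multiple of 425, 175, 825, and 550.
425 = 5^2 × 17
175 = 5^2 × 7
825 = 3 × 5^2 × 11
550 = 2 × 5^2 × 11
LCM(425, 175, 825, 550) = 2 × 3 × 5^2 × 7 × 11 × 17 = 196350.
Smallest N > 60 is LCM + 60 = 196350 + 60 = 196410.

196410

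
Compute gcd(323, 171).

19

323 = 17 × 19
171 = 3^2 × 19
gcd(323, 171) = 19.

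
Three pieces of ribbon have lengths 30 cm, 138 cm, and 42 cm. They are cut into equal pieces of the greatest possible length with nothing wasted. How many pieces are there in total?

Piece length = gcd(30, 138, 42).
30 = 2 × 3 × 5
138 = 2 × 3 × 23
42 = 2 × 3 × 7
gcd(30, 138, 42) = 2 × 3 = 6.
Total pieces = 30/6 + 138/6 + 42/6 = 5 + 23 + 7 = 35.

35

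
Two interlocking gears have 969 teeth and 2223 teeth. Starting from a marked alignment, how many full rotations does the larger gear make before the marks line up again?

17 rotations

The first common completion time is the LCM of the periods.
969 = 3 × 17 × 19
2223 = 3^2 × 13 × 19
LCM(969, 2223) = 3^2 × 13 × 17 × 19 = 37791.
Rotations for period 2223: 37791 / 2223 = 17.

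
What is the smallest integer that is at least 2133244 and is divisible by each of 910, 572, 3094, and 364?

The integer must be a common multiple of 910, 572, 3094, and 364, so a multiple of their LCM.
910 = 2 × 5 × 7 × 13
572 = 2^2 × 11 × 13
3094 = 2 × 7 × 13 × 17
364 = 2^2 × 7 × 13
LCM(910, 572, 3094, 364) = 2^2 × 5 × 7 × 11 × 13 × 17 = 340340.
Smallest multiple of 340340 that is ≥ 2133244: ⌈2133244/340340⌉ × 340340 = 7 × 340340 = 2382380.

2382380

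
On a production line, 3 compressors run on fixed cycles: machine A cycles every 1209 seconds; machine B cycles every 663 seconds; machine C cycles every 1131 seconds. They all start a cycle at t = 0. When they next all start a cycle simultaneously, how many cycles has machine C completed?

527 cycles

All finish a whole number of cycles simultaneously at t = LCM of the periods.
1209 = 3 × 13 × 31
663 = 3 × 13 × 17
1131 = 3 × 13 × 29
LCM(1209, 663, 1131) = 3 × 13 × 17 × 29 × 31 = 596037.
Cycles for period 1131: 596037 / 1131 = 527.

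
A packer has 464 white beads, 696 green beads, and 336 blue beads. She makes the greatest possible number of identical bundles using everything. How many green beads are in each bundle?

Number of bundles = gcd(464, 696, 336).
464 = 2^4 × 29
696 = 2^3 × 3 × 29
336 = 2^4 × 3 × 7
gcd(464, 696, 336) = 2^3 = 8.
green beads per bundle = 696 / 8 = 87.

87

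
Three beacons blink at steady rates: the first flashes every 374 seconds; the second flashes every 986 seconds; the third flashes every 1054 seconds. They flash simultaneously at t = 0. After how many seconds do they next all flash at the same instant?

The first simultaneous occurrence is after LCM of the individual periods.
374 = 2 × 11 × 17
986 = 2 × 17 × 29
1054 = 2 × 17 × 31
LCM(374, 986, 1054) = 2 × 11 × 17 × 29 × 31 = 336226.

336226 seconds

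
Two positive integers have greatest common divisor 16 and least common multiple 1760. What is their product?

28160

For any two positive integers, gcd × lcm = product = 16 × 1760 = 28160.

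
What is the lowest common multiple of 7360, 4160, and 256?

382720

7360 = 2^6 × 5 × 23
4160 = 2^6 × 5 × 13
256 = 2^8
LCM(7360, 4160, 256) = 2^8 × 5 × 13 × 23 = 382720.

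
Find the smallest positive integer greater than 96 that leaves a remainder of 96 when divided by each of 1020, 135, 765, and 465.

N − 96 must be a common multiple of 1020, 135, 765, and 465.
1020 = 2^2 × 3 × 5 × 17
135 = 3^3 × 5
765 = 3^2 × 5 × 17
465 = 3 × 5 × 31
LCM(1020, 135, 765, 465) = 2^2 × 3^3 × 5 × 17 × 31 = 284580.
Smallest N > 96 is LCM + 96 = 284580 + 96 = 284676.

284676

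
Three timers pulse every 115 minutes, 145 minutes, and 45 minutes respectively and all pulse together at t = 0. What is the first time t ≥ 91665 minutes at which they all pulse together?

120060 minutes

Joint pulses occur at multiples of LCM(115, 145, 45).
115 = 5 × 23
145 = 5 × 29
45 = 3^2 × 5
LCM(115, 145, 45) = 3^2 × 5 × 23 × 29 = 30015.
Smallest multiple of 30015 that is ≥ 91665: ⌈91665/30015⌉ × 30015 = 4 × 30015 = 120060.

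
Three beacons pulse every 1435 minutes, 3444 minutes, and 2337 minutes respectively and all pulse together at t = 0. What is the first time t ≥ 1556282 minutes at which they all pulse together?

Joint pulses occur at multiples of LCM(1435, 3444, 2337).
1435 = 5 × 7 × 41
3444 = 2^2 × 3 × 7 × 41
2337 = 3 × 19 × 41
LCM(1435, 3444, 2337) = 2^2 × 3 × 5 × 7 × 19 × 41 = 327180.
Smallest multiple of 327180 that is ≥ 1556282: ⌈1556282/327180⌉ × 327180 = 5 × 327180 = 1635900.

1635900 minutes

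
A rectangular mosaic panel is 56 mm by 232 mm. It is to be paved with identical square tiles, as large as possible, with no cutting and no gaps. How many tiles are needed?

Tile side = gcd(56, 232).
56 = 2^3 × 7
232 = 2^3 × 29
gcd(56, 232) = 2^3 = 8.
Tiles: (56/8) × (232/8) = 7 × 29 = 203.

203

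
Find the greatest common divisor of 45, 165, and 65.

5

45 = 3^2 × 5
165 = 3 × 5 × 11
65 = 5 × 13
gcd(45, 165, 65) = 5.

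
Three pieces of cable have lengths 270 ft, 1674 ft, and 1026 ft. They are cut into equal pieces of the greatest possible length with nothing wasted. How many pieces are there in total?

55

Piece length = gcd(270, 1674, 1026).
270 = 2 × 3^3 × 5
1674 = 2 × 3^3 × 31
1026 = 2 × 3^3 × 19
gcd(270, 1674, 1026) = 2 × 3^3 = 54.
Total pieces = 270/54 + 1674/54 + 1026/54 = 5 + 31 + 19 = 55.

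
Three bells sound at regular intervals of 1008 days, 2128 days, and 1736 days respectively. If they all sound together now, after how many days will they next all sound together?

593712 days

The first simultaneous occurrence is after LCM of the individual periods.
1008 = 2^4 × 3^2 × 7
2128 = 2^4 × 7 × 19
1736 = 2^3 × 7 × 31
LCM(1008, 2128, 1736) = 2^4 × 3^2 × 7 × 19 × 31 = 593712.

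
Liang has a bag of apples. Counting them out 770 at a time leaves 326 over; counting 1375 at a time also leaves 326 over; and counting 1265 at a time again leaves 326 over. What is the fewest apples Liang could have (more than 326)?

443076

N − 326 must be a common multiple of 770, 1375, and 1265.
770 = 2 × 5 × 7 × 11
1375 = 5^3 × 11
1265 = 5 × 11 × 23
LCM(770, 1375, 1265) = 2 × 5^3 × 7 × 11 × 23 = 442750.
Smallest N > 326 is LCM + 326 = 442750 + 326 = 443076.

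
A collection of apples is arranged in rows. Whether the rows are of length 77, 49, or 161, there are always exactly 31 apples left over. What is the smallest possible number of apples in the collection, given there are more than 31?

12428

N − 31 must be a common multiple of 77, 49, and 161.
77 = 7 × 11
49 = 7^2
161 = 7 × 23
LCM(77, 49, 161) = 7^2 × 11 × 23 = 12397.
Smallest N > 31 is LCM + 31 = 12397 + 31 = 12428.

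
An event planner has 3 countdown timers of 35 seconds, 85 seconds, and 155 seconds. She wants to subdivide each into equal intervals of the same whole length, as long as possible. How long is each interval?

5 seconds

The interval must divide each timer length; the longest such is the gcd.
35 = 5 × 7
85 = 5 × 17
155 = 5 × 31
gcd(35, 85, 155) = 5.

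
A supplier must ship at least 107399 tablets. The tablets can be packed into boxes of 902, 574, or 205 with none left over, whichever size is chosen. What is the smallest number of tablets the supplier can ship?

The number of tablets must be a common multiple of 902, 574, and 205, so a multiple of their LCM.
902 = 2 × 11 × 41
574 = 2 × 7 × 41
205 = 5 × 41
LCM(902, 574, 205) = 2 × 5 × 7 × 11 × 41 = 31570.
Smallest multiple of 31570 that is ≥ 107399: ⌈107399/31570⌉ × 31570 = 4 × 31570 = 126280.

126280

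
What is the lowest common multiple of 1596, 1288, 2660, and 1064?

1596 = 2^2 × 3 × 7 × 19
1288 = 2^3 × 7 × 23
2660 = 2^2 × 5 × 7 × 19
1064 = 2^3 × 7 × 19
LCM(1596, 1288, 2660, 1064) = 2^3 × 3 × 5 × 7 × 19 × 23 = 367080.

367080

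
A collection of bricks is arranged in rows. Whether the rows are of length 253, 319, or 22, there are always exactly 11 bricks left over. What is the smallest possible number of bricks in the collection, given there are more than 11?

N − 11 must be a common multiple of 253, 319, and 22.
253 = 11 × 23
319 = 11 × 29
22 = 2 × 11
LCM(253, 319, 22) = 2 × 11 × 23 × 29 = 14674.
Smallest N > 11 is LCM + 11 = 14674 + 11 = 14685.

14685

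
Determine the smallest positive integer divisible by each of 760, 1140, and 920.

760 = 2^3 × 5 × 19
1140 = 2^2 × 3 × 5 × 19
920 = 2^3 × 5 × 23
LCM(760, 1140, 920) = 2^3 × 3 × 5 × 19 × 23 = 52440.

52440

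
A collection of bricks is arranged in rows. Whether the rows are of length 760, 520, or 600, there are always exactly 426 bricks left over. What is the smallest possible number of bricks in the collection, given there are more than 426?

148626

N − 426 must be a common multiple of 760, 520, and 600.
760 = 2^3 × 5 × 19
520 = 2^3 × 5 × 13
600 = 2^3 × 3 × 5^2
LCM(760, 520, 600) = 2^3 × 3 × 5^2 × 13 × 19 = 148200.
Smallest N > 426 is LCM + 426 = 148200 + 426 = 148626.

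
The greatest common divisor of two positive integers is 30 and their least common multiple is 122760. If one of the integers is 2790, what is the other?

1320

For two integers, gcd × lcm = product, so the other is (30 × 122760) / 2790 = 3682800 / 2790 = 1320.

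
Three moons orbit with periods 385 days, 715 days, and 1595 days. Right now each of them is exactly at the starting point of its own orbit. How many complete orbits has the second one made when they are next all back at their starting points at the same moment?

They are all back at their starting positions together after one LCM of the periods.
385 = 5 × 7 × 11
715 = 5 × 11 × 13
1595 = 5 × 11 × 29
LCM(385, 715, 1595) = 5 × 7 × 11 × 13 × 29 = 145145.
Orbits for period 715: 145145 / 715 = 203.

203 orbits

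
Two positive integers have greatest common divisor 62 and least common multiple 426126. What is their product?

26419812

For any two positive integers, gcd × lcm = product = 62 × 426126 = 26419812.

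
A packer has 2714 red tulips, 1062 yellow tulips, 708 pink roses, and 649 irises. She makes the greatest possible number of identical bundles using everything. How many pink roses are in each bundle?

12

Number of bundles = gcd(2714, 1062, 708, 649).
2714 = 2 × 23 × 59
1062 = 2 × 3^2 × 59
708 = 2^2 × 3 × 59
649 = 11 × 59
gcd(2714, 1062, 708, 649) = 59.
pink roses per bundle = 708 / 59 = 12.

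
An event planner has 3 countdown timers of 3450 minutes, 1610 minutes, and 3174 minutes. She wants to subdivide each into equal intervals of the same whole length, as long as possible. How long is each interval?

The interval must divide each timer length; the longest such is the gcd.
3450 = 2 × 3 × 5^2 × 23
1610 = 2 × 5 × 7 × 23
3174 = 2 × 3 × 23^2
gcd(3450, 1610, 3174) = 2 × 23 = 46.

46 minutes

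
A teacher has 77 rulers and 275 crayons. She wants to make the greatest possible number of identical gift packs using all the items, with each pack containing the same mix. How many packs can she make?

The pack count must divide each quantity, so the greatest is gcd(77, 275).
77 = 7 × 11
275 = 5^2 × 11
gcd(77, 275) = 11.

11 packs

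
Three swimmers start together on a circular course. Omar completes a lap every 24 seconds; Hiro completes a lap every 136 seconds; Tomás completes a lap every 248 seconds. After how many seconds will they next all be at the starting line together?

12648 seconds

The first simultaneous occurrence is after LCM of the individual periods.
24 = 2^3 × 3
136 = 2^3 × 17
248 = 2^3 × 31
LCM(24, 136, 248) = 2^3 × 3 × 17 × 31 = 12648.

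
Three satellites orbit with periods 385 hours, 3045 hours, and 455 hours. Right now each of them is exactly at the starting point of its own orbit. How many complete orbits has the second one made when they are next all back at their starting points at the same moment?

143 orbits

They are all back at their starting positions together after one LCM of the periods.
385 = 5 × 7 × 11
3045 = 3 × 5 × 7 × 29
455 = 5 × 7 × 13
LCM(385, 3045, 455) = 3 × 5 × 7 × 11 × 13 × 29 = 435435.
Orbits for period 3045: 435435 / 3045 = 143.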